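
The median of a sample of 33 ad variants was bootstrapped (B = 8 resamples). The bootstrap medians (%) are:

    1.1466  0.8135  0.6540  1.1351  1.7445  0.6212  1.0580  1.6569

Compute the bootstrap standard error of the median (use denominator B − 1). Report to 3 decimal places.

Bootstrap SE is the standard deviation of the 8 replicate medians.
Mean of replicates: (1.1466 + 0.8135 + 0.6540 + 1.1351 + 1.7445 + 0.6212 + 1.0580 + 1.6569) / 8 = 8.82980 / 8 = 1.10373
Sum of squared deviations: (+0.04287)² + (−0.29023)² + (−0.44973)² + (+0.03137)² + (+0.64077)² + (−0.48253)² + (−0.04573)² + (+0.55317)² = 1.24082
Variance = 1.24082 / 7 = 0.17726
SE* = √0.17726

SE* = 0.421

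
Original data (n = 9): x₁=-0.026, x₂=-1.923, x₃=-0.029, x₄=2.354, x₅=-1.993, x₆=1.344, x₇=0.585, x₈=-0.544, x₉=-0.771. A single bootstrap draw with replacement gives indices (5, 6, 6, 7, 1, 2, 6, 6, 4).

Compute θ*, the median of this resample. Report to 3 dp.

Resample values: -1.993, 1.344, 1.344, 0.585, -0.026, -1.923, 1.344, 1.344, 2.354.
Sorted: -1.993, -1.923, -0.026, 0.585, 1.344, 1.344, 1.344, 1.344, 2.354
Median = middle value = 1.344

θ* = 1.344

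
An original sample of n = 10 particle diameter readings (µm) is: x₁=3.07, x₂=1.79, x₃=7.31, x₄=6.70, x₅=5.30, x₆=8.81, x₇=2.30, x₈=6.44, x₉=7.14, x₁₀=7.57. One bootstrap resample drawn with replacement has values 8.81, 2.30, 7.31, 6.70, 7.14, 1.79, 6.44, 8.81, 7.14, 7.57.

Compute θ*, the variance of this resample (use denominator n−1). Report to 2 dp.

θ* = 5.90

Mean = 6.4010; sum of squared deviations = 53.0621
s² = 53.0621 / 9 = 5.8958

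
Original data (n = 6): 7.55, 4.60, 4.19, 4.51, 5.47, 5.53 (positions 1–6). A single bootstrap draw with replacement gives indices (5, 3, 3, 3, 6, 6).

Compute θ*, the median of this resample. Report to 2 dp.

θ* = 4.83

Resample values: 5.47, 4.19, 4.19, 4.19, 5.53, 5.53.
Sorted: 4.19, 4.19, 4.19, 5.47, 5.53, 5.53
Median = average of the two middle values = 4.83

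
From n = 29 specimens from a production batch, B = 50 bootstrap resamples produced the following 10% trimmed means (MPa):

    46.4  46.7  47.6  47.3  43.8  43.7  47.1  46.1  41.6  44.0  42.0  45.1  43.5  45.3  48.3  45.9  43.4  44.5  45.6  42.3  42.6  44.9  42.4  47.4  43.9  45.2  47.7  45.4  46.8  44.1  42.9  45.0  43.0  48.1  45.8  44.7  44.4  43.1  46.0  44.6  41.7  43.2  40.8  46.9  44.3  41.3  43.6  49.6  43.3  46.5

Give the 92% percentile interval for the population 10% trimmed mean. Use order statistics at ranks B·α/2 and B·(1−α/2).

(41.3, 48.1)

Sorted replicates: 40.8, 41.3, 41.6, 41.7, 42.0, 42.3, 42.4, 42.6, 42.9, 43.0, 43.1, 43.2, 43.3, 43.4, 43.5, 43.6, 43.7, 43.8, 43.9, 44.0, 44.1, 44.3, 44.4, 44.5, 44.6, 44.7, 44.9, 45.0, 45.1, 45.2, 45.3, 45.4, 45.6, 45.8, 45.9, 46.0, 46.1, 46.4, 46.5, 46.7, 46.8, 46.9, 47.1, 47.3, 47.4, 47.6, 47.7, 48.1, 48.3, 49.6
α = 0.08; lower rank = 50 × 0.040 = 2; upper rank = 50 × 0.960 = 48.
The 2nd smallest replicate is 41.3; the 48th is 48.1.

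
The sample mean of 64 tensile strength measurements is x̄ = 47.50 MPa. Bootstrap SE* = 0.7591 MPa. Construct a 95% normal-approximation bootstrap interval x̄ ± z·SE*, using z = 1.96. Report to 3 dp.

(46.012, 48.988)

Margin = 1.96 × 0.7591 = 1.4878
Interval: 47.50 ± 1.4878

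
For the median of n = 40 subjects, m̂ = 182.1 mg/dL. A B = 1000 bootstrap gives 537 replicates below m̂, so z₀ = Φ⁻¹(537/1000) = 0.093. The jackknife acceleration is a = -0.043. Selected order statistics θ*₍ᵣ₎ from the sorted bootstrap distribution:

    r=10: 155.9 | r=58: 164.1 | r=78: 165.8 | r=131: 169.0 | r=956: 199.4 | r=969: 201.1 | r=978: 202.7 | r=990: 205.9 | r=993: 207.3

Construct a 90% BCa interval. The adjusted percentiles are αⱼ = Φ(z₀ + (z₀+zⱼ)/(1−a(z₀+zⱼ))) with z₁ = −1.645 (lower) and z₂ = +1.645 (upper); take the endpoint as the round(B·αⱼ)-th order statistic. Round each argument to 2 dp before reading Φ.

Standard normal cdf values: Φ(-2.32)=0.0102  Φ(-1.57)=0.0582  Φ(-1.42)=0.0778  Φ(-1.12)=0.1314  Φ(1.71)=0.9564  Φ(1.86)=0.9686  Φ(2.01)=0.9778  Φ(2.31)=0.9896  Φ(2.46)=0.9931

Lower: z₀ + z₁ = 0.093 + (-1.645) = -1.552; 1 − a(z₀+z₁) = 1 − (-0.043)(-1.552) = 0.9333; argument = 0.093 + (-1.552)/0.9333 = -1.5700 → -1.57.
α₁ = Φ(-1.57) = 0.0582; rank = round(1000 × 0.0582) = 58; θ*₍58₎ = 164.1.
Upper: z₀ + z₂ = 1.738; 1 − a(z₀+z₂) = 1.0747; argument = 1.7101 → 1.71; α₂ = 0.9564; rank = 956; θ*₍956₎ = 199.4.

(164.1, 199.4)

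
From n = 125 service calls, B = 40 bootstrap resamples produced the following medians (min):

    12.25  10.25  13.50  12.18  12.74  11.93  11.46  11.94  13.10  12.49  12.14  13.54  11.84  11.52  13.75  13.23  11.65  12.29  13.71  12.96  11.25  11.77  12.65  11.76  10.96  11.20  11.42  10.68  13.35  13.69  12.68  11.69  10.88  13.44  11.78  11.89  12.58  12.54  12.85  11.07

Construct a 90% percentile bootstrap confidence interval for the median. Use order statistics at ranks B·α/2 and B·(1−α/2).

Sorted replicates: 10.25, 10.68, 10.88, 10.96, 11.07, 11.20, 11.25, 11.42, 11.46, 11.52, 11.65, 11.69, 11.76, 11.77, 11.78, 11.84, 11.89, 11.93, 11.94, 12.14, 12.18, 12.25, 12.29, 12.49, 12.54, 12.58, 12.65, 12.68, 12.74, 12.85, 12.96, 13.10, 13.23, 13.35, 13.44, 13.50, 13.54, 13.69, 13.71, 13.75
α = 0.10; lower rank = 40 × 0.050 = 2; upper rank = 40 × 0.950 = 38.
The 2nd smallest replicate is 10.68; the 38th is 13.69.

(10.68, 13.69)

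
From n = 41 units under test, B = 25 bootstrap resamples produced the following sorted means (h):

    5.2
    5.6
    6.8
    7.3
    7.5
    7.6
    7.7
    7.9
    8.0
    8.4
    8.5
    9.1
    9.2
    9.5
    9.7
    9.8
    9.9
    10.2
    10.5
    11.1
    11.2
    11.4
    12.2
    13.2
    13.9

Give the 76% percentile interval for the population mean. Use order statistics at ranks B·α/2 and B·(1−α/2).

α = 0.24; lower rank = 25 × 0.120 = 3; upper rank = 25 × 0.880 = 22.
The 3rd smallest replicate is 6.8; the 22nd is 11.4.

(6.8, 11.4)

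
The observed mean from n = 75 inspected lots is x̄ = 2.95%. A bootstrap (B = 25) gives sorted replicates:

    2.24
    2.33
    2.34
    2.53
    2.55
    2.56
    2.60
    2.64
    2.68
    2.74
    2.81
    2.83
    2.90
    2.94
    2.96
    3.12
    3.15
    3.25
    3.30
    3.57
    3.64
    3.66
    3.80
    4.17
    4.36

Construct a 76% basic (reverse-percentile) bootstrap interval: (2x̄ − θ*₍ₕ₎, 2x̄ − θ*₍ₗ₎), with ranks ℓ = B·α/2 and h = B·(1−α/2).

Percentile endpoints at ranks 3 and 22: θ*₍3₎ = 2.34, θ*₍22₎ = 3.66.
Basic interval reflects these around x̄:
  lower = 2 × 2.95 − 3.66 = 2.24
  upper = 2 × 2.95 − 2.34 = 3.56

(2.24, 3.56)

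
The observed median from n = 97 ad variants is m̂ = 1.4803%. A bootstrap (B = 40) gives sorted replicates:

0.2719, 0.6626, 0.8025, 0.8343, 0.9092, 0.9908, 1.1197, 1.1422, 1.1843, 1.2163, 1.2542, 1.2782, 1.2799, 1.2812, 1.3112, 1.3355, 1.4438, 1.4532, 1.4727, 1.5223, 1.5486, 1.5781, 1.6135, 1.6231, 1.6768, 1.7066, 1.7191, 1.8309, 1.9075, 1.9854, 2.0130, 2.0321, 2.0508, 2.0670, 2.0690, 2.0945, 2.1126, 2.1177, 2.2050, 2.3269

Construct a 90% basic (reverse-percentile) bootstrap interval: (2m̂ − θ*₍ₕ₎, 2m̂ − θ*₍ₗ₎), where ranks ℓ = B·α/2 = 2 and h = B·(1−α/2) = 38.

Percentile endpoints at ranks 2 and 38: θ*₍2₎ = 0.6626, θ*₍38₎ = 2.1177.
Basic interval reflects these around m̂:
  lower = 2 × 1.4803 − 2.1177 = 0.8429
  upper = 2 × 1.4803 − 0.6626 = 2.2980

(0.8429, 2.2980)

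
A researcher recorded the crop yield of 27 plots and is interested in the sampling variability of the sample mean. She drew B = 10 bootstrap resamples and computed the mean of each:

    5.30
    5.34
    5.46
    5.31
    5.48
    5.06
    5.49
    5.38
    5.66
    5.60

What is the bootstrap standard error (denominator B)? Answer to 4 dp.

Bootstrap SE is the standard deviation of the 10 replicate means.
Mean of replicates: (5.30 + 5.34 + 5.46 + 5.31 + 5.48 + 5.06 + 5.49 + 5.38 + 5.66 + 5.60) / 10 = 54.08000 / 10 = 5.40800
Sum of squared deviations: (−0.10800)² + (−0.06800)² + (+0.05200)² + (−0.09800)² + (+0.07200)² + (−0.34800)² + (+0.08200)² + (−0.02800)² + (+0.25200)² + (+0.19200)² = 0.26276
Variance = 0.26276 / 10 = 0.02628
SE* = √0.02628

SE* = 0.1621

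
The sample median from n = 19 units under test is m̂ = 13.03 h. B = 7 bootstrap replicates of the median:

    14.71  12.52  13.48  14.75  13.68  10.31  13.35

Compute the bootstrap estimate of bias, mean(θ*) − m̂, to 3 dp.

mean(θ*) = (14.71 + 12.52 + 13.48 + 14.75 + 13.68 + 10.31 + 13.35) / 7 = 13.2571
bias = 13.2571 − 13.03

bias = +0.227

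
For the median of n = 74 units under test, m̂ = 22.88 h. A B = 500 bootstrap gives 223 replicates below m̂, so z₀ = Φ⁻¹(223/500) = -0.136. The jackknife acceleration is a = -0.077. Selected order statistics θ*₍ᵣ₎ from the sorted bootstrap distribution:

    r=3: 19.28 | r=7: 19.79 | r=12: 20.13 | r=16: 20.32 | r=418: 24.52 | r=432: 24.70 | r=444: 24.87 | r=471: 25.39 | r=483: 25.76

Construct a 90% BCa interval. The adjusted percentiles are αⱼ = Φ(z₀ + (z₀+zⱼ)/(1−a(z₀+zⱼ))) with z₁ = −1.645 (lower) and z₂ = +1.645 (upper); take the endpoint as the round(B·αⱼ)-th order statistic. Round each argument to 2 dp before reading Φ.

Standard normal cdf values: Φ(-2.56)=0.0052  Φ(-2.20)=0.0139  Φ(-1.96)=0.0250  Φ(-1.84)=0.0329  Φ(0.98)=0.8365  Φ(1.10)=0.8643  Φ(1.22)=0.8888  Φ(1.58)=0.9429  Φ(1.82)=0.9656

(19.79, 24.87)

Lower: z₀ + z₁ = -0.136 + (-1.645) = -1.781; 1 − a(z₀+z₁) = 1 − (-0.077)(-1.781) = 0.8629; argument = -0.136 + (-1.781)/0.8629 = -2.2001 → -2.20.
α₁ = Φ(-2.20) = 0.0139; rank = round(500 × 0.0139) = 7; θ*₍7₎ = 19.79.
Upper: z₀ + z₂ = 1.509; 1 − a(z₀+z₂) = 1.1162; argument = 1.2159 → 1.22; α₂ = 0.8888; rank = 444; θ*₍444₎ = 24.87.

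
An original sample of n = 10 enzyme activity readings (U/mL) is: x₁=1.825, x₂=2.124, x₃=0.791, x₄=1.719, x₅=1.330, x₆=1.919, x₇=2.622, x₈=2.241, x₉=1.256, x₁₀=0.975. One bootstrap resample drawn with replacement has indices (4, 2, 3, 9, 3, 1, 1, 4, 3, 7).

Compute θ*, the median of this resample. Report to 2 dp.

Resample values: 1.719, 2.124, 0.791, 1.256, 0.791, 1.825, 1.825, 1.719, 0.791, 2.622.
Sorted: 0.791, 0.791, 0.791, 1.256, 1.719, 1.719, 1.825, 1.825, 2.124, 2.622
Median = average of the two middle values = 1.72

θ* = 1.72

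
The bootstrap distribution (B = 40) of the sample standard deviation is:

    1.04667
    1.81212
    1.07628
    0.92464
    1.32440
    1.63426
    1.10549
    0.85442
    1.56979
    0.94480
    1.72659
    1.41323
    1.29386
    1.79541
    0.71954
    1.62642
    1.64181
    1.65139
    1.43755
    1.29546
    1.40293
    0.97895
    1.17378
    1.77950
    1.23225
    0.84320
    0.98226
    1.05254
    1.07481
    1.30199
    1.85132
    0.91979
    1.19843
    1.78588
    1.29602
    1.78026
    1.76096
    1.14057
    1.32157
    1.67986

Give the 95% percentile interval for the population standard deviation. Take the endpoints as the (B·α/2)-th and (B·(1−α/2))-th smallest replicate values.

Sorted replicates: 0.71954, 0.84320, 0.85442, 0.91979, 0.92464, 0.94480, 0.97895, 0.98226, 1.04667, 1.05254, 1.07481, 1.07628, 1.10549, 1.14057, 1.17378, 1.19843, 1.23225, 1.29386, 1.29546, 1.29602, 1.30199, 1.32157, 1.32440, 1.40293, 1.41323, 1.43755, 1.56979, 1.62642, 1.63426, 1.64181, 1.65139, 1.67986, 1.72659, 1.76096, 1.77950, 1.78026, 1.78588, 1.79541, 1.81212, 1.85132
α = 0.05; lower rank = 40 × 0.025 = 1; upper rank = 40 × 0.975 = 39.
The 1st smallest replicate is 0.71954; the 39th is 1.81212.

(0.71954, 1.81212)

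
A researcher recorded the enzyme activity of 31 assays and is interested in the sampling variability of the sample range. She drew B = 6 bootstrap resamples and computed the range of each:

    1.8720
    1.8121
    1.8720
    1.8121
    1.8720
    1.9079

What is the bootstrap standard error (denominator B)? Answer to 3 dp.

SE* = 0.035

Bootstrap SE is the standard deviation of the 6 replicate ranges.
Mean of replicates: (1.8720 + 1.8121 + 1.8720 + 1.8121 + 1.8720 + 1.9079) / 6 = 11.14810 / 6 = 1.85802
Sum of squared deviations: (+0.01398)² + (−0.04592)² + (+0.01398)² + (−0.04592)² + (+0.01398)² + (+0.04988)² = 0.00729
Variance = 0.00729 / 6 = 0.00122
SE* = √0.00122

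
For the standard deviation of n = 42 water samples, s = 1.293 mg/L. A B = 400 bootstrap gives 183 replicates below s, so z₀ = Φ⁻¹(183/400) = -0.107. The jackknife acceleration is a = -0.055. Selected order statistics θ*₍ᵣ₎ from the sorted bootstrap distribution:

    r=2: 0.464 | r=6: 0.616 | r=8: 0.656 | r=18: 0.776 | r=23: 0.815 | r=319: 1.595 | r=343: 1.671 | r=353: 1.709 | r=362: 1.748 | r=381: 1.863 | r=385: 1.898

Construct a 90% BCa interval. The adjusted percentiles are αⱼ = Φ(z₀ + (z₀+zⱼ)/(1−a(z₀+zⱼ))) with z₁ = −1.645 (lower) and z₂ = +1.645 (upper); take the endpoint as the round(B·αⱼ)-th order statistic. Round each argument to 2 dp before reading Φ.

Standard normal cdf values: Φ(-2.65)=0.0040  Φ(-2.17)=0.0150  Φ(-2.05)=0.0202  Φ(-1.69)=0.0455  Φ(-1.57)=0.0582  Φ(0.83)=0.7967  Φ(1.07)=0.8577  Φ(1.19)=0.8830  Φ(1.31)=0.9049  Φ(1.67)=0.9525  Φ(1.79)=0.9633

(0.656, 1.748)

Lower: z₀ + z₁ = -0.107 + (-1.645) = -1.752; 1 − a(z₀+z₁) = 1 − (-0.055)(-1.752) = 0.9036; argument = -0.107 + (-1.752)/0.9036 = -2.0458 → -2.05.
α₁ = Φ(-2.05) = 0.0202; rank = round(400 × 0.0202) = 8; θ*₍8₎ = 0.656.
Upper: z₀ + z₂ = 1.538; 1 − a(z₀+z₂) = 1.0846; argument = 1.3110 → 1.31; α₂ = 0.9049; rank = 362; θ*₍362₎ = 1.748.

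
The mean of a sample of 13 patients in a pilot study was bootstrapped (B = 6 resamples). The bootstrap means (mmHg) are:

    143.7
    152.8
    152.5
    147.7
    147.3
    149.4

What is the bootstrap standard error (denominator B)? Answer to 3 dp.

Bootstrap SE is the standard deviation of the 6 replicate means.
Mean of replicates: (143.7 + 152.8 + 152.5 + 147.7 + 147.3 + 149.4) / 6 = 893.4000 / 6 = 148.9000
Sum of squared deviations: (−5.2000)² + (+3.9000)² + (+3.6000)² + (−1.2000)² + (−1.6000)² + (+0.5000)² = 59.4600
Variance = 59.4600 / 6 = 9.9100
SE* = √9.9100

SE* = 3.148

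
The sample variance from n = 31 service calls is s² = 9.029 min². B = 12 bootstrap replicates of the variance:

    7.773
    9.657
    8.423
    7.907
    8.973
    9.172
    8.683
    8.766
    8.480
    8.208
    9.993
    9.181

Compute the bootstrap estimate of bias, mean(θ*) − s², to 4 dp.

mean(θ*) = (7.773 + 9.657 + 8.423 + 7.907 + 8.973 + 9.172 + 8.683 + 8.766 + 8.480 + 8.208 + 9.993 + 9.181) / 12 = 8.76800
bias = 8.76800 − 9.029

bias = −0.2610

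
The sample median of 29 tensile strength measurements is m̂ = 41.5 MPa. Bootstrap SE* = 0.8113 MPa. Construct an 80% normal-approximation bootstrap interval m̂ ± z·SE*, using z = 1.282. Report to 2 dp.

(40.46, 42.54)

Margin = 1.282 × 0.8113 = 1.040
Interval: 41.5 ± 1.040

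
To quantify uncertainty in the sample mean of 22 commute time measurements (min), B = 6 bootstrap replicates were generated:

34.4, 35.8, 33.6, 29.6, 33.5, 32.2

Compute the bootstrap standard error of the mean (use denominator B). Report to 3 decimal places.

SE* = 1.933

Bootstrap SE is the standard deviation of the 6 replicate means.
Mean of replicates: (34.4 + 35.8 + 33.6 + 29.6 + 33.5 + 32.2) / 6 = 199.1000 / 6 = 33.1833
Sum of squared deviations: (+1.2167)² + (+2.6167)² + (+0.4167)² + (−3.5833)² + (+0.3167)² + (−0.9833)² = 22.4083
Variance = 22.4083 / 6 = 3.7347
SE* = √3.7347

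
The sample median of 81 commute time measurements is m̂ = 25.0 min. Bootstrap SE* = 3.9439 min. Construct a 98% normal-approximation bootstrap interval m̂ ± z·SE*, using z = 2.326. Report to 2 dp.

Margin = 2.326 × 3.9439 = 9.174
Interval: 25.0 ± 9.174

(15.83, 34.17)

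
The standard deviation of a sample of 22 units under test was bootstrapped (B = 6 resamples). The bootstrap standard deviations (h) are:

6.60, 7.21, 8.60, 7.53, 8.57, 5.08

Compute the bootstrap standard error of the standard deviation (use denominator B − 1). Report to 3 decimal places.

Bootstrap SE is the standard deviation of the 6 replicate standard deviations.
Mean of replicates: (6.60 + 7.21 + 8.60 + 7.53 + 8.57 + 5.08) / 6 = 43.5900 / 6 = 7.2650
Sum of squared deviations: (−0.6650)² + (−0.0550)² + (+1.3350)² + (+0.2650)² + (+1.3050)² + (−2.1850)² = 8.7750
Variance = 8.7750 / 5 = 1.7550
SE* = √1.7550

SE* = 1.325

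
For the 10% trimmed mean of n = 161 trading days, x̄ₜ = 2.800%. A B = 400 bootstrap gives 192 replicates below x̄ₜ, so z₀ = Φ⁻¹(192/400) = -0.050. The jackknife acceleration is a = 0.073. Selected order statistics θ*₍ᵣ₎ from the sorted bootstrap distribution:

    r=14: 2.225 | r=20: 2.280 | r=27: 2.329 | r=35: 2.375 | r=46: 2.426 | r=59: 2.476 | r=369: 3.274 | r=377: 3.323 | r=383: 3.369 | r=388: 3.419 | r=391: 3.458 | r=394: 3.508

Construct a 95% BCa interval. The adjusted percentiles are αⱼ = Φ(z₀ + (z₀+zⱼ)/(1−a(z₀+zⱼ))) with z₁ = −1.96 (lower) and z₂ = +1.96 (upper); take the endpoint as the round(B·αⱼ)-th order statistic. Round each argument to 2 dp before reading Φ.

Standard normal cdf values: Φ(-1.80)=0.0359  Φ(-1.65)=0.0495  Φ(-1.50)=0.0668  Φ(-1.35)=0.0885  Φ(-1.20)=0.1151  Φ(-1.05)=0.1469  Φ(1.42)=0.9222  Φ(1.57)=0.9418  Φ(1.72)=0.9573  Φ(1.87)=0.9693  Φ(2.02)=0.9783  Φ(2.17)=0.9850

Lower: z₀ + z₁ = -0.050 + (-1.960) = -2.010; 1 − a(z₀+z₁) = 1 − (0.073)(-2.010) = 1.1467; argument = -0.050 + (-2.010)/1.1467 = -1.8028 → -1.80.
α₁ = Φ(-1.80) = 0.0359; rank = round(400 × 0.0359) = 14; θ*₍14₎ = 2.225.
Upper: z₀ + z₂ = 1.910; 1 − a(z₀+z₂) = 0.8606; argument = 2.1695 → 2.17; α₂ = 0.9850; rank = 394; θ*₍394₎ = 3.508.

(2.225, 3.508)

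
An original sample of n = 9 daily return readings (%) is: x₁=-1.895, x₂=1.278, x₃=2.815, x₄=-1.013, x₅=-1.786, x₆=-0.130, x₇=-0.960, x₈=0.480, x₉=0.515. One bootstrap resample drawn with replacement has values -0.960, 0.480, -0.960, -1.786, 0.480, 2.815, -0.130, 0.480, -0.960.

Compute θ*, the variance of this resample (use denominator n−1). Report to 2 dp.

Mean = -0.0601; sum of squared deviations = 14.5544
s² = 14.5544 / 8 = 1.8193

θ* = 1.82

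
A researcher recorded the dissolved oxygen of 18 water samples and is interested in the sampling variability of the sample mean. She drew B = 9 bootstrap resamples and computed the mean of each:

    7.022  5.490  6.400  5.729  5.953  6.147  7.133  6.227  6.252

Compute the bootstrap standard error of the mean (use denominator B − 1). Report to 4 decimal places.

SE* = 0.5415

Bootstrap SE is the standard deviation of the 9 replicate means.
Mean of replicates: (7.022 + 5.490 + 6.400 + 5.729 + 5.953 + 6.147 + 7.133 + 6.227 + 6.252) / 9 = 56.35300 / 9 = 6.26144
Sum of squared deviations: (+0.76056)² + (−0.77144)² + (+0.13856)² + (−0.53244)² + (−0.30844)² + (−0.11444)² + (+0.87156)² + (−0.03444)² + (−0.00944)² = 2.34539
Variance = 2.34539 / 8 = 0.29317
SE* = √0.29317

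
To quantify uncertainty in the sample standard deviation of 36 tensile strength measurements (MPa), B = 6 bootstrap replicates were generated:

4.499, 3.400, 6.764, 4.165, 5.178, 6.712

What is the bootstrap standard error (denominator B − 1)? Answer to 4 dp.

Bootstrap SE is the standard deviation of the 6 replicate standard deviations.
Mean of replicates: (4.499 + 3.400 + 6.764 + 4.165 + 5.178 + 6.712) / 6 = 30.71800 / 6 = 5.11967
Sum of squared deviations: (−0.62067)² + (−1.71967)² + (+1.64433)² + (−0.95467)² + (+0.05833)² + (+1.59233)² = 9.49663
Variance = 9.49663 / 5 = 1.89933
SE* = √1.89933

SE* = 1.3782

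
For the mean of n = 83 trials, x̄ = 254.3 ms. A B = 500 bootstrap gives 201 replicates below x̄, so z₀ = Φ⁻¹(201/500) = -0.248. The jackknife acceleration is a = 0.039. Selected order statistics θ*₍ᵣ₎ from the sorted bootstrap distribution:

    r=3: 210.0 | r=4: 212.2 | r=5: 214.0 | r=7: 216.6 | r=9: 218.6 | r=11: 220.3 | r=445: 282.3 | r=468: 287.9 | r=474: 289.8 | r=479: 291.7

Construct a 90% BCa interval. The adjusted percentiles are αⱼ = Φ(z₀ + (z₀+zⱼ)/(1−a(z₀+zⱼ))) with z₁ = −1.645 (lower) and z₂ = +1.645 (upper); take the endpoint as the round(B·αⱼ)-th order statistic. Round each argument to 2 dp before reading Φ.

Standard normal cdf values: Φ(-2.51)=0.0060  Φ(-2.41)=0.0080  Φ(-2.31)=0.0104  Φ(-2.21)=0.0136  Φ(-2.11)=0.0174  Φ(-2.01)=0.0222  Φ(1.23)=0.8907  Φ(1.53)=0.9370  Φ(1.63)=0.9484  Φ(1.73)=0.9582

Lower: z₀ + z₁ = -0.248 + (-1.645) = -1.893; 1 − a(z₀+z₁) = 1 − (0.039)(-1.893) = 1.0738; argument = -0.248 + (-1.893)/1.0738 = -2.0109 → -2.01.
α₁ = Φ(-2.01) = 0.0222; rank = round(500 × 0.0222) = 11; θ*₍11₎ = 220.3.
Upper: z₀ + z₂ = 1.397; 1 − a(z₀+z₂) = 0.9455; argument = 1.2295 → 1.23; α₂ = 0.8907; rank = 445; θ*₍445₎ = 282.3.

(220.3, 282.3)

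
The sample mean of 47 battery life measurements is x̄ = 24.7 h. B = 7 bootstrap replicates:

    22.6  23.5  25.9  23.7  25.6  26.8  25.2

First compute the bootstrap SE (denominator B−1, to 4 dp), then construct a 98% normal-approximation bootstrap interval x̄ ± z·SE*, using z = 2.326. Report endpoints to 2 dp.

Mean of replicates = 24.7571; sum of squared deviations = 13.7371; SE* = √(13.7371/6) = 1.5131
Margin = 2.326 × 1.5131 = 3.519
Interval: 24.7 ± 3.519

(21.18, 28.22)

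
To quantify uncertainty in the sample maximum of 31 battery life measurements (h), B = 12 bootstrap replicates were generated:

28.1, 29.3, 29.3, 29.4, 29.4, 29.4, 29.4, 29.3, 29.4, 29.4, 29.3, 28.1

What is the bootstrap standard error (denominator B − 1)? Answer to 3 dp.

Bootstrap SE is the standard deviation of the 12 replicate maximums.
Mean of replicates: (28.1 + 29.3 + 29.3 + 29.4 + 29.4 + 29.4 + 29.4 + 29.3 + 29.4 + 29.4 + 29.3 + 28.1) / 12 = 349.8000 / 12 = 29.1500
Sum of squared deviations: (−1.0500)² + (+0.1500)² + (+0.1500)² + (+0.2500)² + (+0.2500)² + (+0.2500)² + (+0.2500)² + (+0.1500)² + (+0.2500)² + (+0.2500)² + (+0.1500)² + (−1.0500)² = 2.6700
Variance = 2.6700 / 11 = 0.2427
SE* = √0.2427

SE* = 0.493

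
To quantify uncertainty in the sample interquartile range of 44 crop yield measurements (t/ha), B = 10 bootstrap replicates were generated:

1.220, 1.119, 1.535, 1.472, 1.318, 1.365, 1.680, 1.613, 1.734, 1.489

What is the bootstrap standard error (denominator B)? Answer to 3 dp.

SE* = 0.189

Bootstrap SE is the standard deviation of the 10 replicate interquartile ranges.
Mean of replicates: (1.220 + 1.119 + 1.535 + 1.472 + 1.318 + 1.365 + 1.680 + 1.613 + 1.734 + 1.489) / 10 = 14.5450 / 10 = 1.4545
Sum of squared deviations: (−0.2345)² + (−0.3355)² + (+0.0805)² + (+0.0175)² + (−0.1365)² + (−0.0895)² + (+0.2255)² + (+0.1585)² + (+0.2795)² + (+0.0345)² = 0.3563
Variance = 0.3563 / 10 = 0.0356
SE* = √0.0356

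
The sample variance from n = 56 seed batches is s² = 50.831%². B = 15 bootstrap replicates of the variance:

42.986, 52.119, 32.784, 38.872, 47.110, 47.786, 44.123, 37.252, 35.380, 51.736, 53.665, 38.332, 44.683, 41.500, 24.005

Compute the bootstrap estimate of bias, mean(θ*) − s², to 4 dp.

mean(θ*) = (42.986 + 52.119 + 32.784 + 38.872 + 47.110 + 47.786 + 44.123 + 37.252 + 35.380 + 51.736 + 53.665 + 38.332 + 44.683 + 41.500 + 24.005) / 15 = 42.15553
bias = 42.15553 − 50.831

bias = −8.6755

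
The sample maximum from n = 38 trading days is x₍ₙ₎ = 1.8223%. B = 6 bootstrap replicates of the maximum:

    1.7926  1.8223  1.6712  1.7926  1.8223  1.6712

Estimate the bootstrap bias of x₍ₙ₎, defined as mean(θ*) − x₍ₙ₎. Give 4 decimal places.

mean(θ*) = (1.7926 + 1.8223 + 1.6712 + 1.7926 + 1.8223 + 1.6712) / 6 = 1.76203
bias = 1.76203 − 1.8223

bias = −0.0603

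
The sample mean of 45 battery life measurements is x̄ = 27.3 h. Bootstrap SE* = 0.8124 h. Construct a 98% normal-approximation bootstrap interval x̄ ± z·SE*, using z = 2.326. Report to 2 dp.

Margin = 2.326 × 0.8124 = 1.890
Interval: 27.3 ± 1.890

(25.41, 29.19)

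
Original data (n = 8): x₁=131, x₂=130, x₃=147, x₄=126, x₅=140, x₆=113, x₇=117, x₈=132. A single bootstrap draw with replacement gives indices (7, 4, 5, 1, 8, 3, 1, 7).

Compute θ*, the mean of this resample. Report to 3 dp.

Resample values: 117, 126, 140, 131, 132, 147, 131, 117.
Mean = (117 + 126 + 140 + 131 + 132 + 147 + 131 + 117) / 8 = 1041.0 / 8 = 130.125

θ* = 130.125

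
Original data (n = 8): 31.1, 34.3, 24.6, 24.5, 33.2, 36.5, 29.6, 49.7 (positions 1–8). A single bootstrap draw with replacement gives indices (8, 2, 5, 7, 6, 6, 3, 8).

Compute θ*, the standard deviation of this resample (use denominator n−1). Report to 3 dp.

θ* = 8.887

Resample values: 49.7, 34.3, 33.2, 29.6, 36.5, 36.5, 24.6, 49.7.
Mean = 36.7625; sum of squared deviations = 552.8788
s² = 552.8788 / 7 = 78.9827
s = √78.9827 = 8.887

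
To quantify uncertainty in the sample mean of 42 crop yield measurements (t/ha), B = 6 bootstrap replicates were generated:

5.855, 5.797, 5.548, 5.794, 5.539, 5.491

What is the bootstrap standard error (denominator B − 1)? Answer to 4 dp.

SE* = 0.1611

Bootstrap SE is the standard deviation of the 6 replicate means.
Mean of replicates: (5.855 + 5.797 + 5.548 + 5.794 + 5.539 + 5.491) / 6 = 34.02400 / 6 = 5.67067
Sum of squared deviations: (+0.18433)² + (+0.12633)² + (−0.12267)² + (+0.12333)² + (−0.13167)² + (−0.17967)² = 0.12981
Variance = 0.12981 / 5 = 0.02596
SE* = √0.02596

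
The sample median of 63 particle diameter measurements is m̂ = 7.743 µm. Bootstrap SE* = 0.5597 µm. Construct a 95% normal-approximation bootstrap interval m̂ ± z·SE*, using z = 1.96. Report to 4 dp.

Margin = 1.96 × 0.5597 = 1.09701
Interval: 7.743 ± 1.09701

(6.6460, 8.8400)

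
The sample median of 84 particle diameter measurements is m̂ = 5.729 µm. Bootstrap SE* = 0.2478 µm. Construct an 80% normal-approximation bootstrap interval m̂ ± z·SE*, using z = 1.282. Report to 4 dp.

(5.4113, 6.0467)

Margin = 1.282 × 0.2478 = 0.31768
Interval: 5.729 ± 0.31768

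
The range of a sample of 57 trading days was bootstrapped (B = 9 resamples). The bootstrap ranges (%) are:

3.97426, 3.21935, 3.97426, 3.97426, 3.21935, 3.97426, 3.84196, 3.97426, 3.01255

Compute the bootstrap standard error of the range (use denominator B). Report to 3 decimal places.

Bootstrap SE is the standard deviation of the 9 replicate ranges.
Mean of replicates: (3.97426 + 3.21935 + 3.97426 + 3.97426 + 3.21935 + 3.97426 + 3.84196 + 3.97426 + 3.01255) / 9 = 33.164510 / 9 = 3.684946
Sum of squared deviations: (+0.289314)² + (−0.465596)² + (+0.289314)² + (+0.289314)² + (−0.465596)² + (+0.289314)² + (+0.157014)² + (+0.289314)² + (−0.672396)² = 1.328842
Variance = 1.328842 / 9 = 0.147649
SE* = √0.147649

SE* = 0.384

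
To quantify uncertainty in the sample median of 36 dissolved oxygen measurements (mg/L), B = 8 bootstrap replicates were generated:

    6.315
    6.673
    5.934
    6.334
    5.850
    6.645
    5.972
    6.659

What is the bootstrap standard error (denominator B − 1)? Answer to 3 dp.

SE* = 0.345

Bootstrap SE is the standard deviation of the 8 replicate medians.
Mean of replicates: (6.315 + 6.673 + 5.934 + 6.334 + 5.850 + 6.645 + 5.972 + 6.659) / 8 = 50.3820 / 8 = 6.2977
Sum of squared deviations: (+0.0173)² + (+0.3753)² + (−0.3637)² + (+0.0362)² + (−0.4478)² + (+0.3472)² + (−0.3257)² + (+0.3613)² = 0.8324
Variance = 0.8324 / 7 = 0.1189
SE* = √0.1189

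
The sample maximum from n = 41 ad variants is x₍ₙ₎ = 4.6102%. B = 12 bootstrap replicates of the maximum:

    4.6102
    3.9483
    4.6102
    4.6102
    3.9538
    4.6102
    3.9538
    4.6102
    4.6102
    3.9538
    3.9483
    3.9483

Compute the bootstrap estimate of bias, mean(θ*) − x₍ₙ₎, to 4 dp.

bias = −0.3296

mean(θ*) = (4.6102 + 3.9483 + 4.6102 + 4.6102 + 3.9538 + 4.6102 + 3.9538 + 4.6102 + 4.6102 + 3.9538 + 3.9483 + 3.9483) / 12 = 4.28062
bias = 4.28062 − 4.6102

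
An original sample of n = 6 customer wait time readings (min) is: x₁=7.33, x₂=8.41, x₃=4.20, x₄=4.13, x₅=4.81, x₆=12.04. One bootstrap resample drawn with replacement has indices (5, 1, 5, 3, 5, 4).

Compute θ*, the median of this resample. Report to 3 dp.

Resample values: 4.81, 7.33, 4.81, 4.20, 4.81, 4.13.
Sorted: 4.13, 4.20, 4.81, 4.81, 4.81, 7.33
Median = average of the two middle values = 4.810

θ* = 4.810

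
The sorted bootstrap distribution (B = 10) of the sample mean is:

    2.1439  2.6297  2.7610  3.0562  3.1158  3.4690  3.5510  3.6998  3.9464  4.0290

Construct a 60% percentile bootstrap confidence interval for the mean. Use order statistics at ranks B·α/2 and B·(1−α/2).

(2.6297, 3.6998)

α = 0.40; lower rank = 10 × 0.200 = 2; upper rank = 10 × 0.800 = 8.
The 2nd smallest replicate is 2.6297; the 8th is 3.6998.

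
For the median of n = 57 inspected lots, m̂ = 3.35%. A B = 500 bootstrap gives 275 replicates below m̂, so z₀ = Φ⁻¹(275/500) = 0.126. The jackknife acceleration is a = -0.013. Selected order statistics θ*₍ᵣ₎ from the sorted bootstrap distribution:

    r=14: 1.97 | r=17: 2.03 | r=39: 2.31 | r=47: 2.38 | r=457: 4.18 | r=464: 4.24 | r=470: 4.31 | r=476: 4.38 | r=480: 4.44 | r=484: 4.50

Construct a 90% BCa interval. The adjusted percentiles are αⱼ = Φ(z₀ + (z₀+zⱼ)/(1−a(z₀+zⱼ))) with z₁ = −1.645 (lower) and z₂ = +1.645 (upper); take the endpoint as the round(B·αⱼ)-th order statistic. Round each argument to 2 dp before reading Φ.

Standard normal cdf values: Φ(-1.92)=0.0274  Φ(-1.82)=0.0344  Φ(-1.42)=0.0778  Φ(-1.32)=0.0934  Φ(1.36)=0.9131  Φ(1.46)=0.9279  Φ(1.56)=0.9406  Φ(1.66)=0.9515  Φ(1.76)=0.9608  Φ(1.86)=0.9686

(2.31, 4.50)

Lower: z₀ + z₁ = 0.126 + (-1.645) = -1.519; 1 − a(z₀+z₁) = 1 − (-0.013)(-1.519) = 0.9803; argument = 0.126 + (-1.519)/0.9803 = -1.4236 → -1.42.
α₁ = Φ(-1.42) = 0.0778; rank = round(500 × 0.0778) = 39; θ*₍39₎ = 2.31.
Upper: z₀ + z₂ = 1.771; 1 − a(z₀+z₂) = 1.0230; argument = 1.8571 → 1.86; α₂ = 0.9686; rank = 484; θ*₍484₎ = 4.50.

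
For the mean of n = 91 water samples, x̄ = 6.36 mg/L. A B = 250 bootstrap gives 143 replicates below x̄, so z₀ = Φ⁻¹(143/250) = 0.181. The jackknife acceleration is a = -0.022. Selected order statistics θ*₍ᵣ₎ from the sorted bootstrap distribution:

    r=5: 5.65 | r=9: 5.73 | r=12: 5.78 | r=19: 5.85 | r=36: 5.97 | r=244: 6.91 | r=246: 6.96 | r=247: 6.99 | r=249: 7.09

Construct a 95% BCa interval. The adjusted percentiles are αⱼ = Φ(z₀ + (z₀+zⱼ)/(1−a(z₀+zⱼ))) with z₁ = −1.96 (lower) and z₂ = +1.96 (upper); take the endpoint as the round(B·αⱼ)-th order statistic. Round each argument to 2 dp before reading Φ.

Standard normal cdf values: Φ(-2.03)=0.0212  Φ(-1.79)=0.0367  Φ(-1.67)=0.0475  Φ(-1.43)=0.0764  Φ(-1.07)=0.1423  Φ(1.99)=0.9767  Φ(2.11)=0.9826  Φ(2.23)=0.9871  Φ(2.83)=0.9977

Lower: z₀ + z₁ = 0.181 + (-1.960) = -1.779; 1 − a(z₀+z₁) = 1 − (-0.022)(-1.779) = 0.9609; argument = 0.181 + (-1.779)/0.9609 = -1.6705 → -1.67.
α₁ = Φ(-1.67) = 0.0475; rank = round(250 × 0.0475) = 12; θ*₍12₎ = 5.78.
Upper: z₀ + z₂ = 2.141; 1 − a(z₀+z₂) = 1.0471; argument = 2.2257 → 2.23; α₂ = 0.9871; rank = 247; θ*₍247₎ = 6.99.

(5.78, 6.99)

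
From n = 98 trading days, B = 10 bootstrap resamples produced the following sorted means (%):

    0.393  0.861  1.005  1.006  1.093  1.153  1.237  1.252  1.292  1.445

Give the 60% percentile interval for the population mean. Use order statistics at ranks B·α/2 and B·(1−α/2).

(0.861, 1.252)

α = 0.40; lower rank = 10 × 0.200 = 2; upper rank = 10 × 0.800 = 8.
The 2nd smallest replicate is 0.861; the 8th is 1.252.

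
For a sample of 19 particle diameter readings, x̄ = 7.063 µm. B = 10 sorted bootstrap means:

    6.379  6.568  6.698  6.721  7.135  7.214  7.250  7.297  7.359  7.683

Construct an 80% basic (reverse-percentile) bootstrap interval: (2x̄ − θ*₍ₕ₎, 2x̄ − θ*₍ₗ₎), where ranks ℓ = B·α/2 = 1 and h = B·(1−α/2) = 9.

(6.767, 7.747)

Percentile endpoints at ranks 1 and 9: θ*₍1₎ = 6.379, θ*₍9₎ = 7.359.
Basic interval reflects these around x̄:
  lower = 2 × 7.063 − 7.359 = 6.767
  upper = 2 × 7.063 − 6.379 = 7.747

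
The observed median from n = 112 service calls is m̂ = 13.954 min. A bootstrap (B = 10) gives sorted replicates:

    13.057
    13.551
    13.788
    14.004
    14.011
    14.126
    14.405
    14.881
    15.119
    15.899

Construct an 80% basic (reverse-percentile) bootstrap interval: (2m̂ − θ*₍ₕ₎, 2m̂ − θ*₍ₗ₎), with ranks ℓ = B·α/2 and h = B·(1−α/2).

(12.789, 14.851)

Percentile endpoints at ranks 1 and 9: θ*₍1₎ = 13.057, θ*₍9₎ = 15.119.
Basic interval reflects these around m̂:
  lower = 2 × 13.954 − 15.119 = 12.789
  upper = 2 × 13.954 − 13.057 = 14.851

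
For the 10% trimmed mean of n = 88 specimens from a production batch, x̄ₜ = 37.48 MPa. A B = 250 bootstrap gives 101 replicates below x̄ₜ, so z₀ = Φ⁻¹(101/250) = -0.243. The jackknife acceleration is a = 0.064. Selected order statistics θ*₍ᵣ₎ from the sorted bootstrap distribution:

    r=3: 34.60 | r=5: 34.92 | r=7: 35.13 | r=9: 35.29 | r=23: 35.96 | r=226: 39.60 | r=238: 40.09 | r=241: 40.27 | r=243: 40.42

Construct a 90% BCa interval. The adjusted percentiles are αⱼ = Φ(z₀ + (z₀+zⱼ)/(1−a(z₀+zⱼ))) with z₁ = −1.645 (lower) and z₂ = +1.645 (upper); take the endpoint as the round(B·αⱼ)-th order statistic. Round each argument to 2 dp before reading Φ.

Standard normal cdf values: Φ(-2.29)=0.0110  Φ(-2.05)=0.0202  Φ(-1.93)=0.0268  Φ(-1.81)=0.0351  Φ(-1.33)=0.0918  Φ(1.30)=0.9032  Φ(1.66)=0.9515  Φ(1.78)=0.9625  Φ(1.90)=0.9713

(35.13, 39.60)

Lower: z₀ + z₁ = -0.243 + (-1.645) = -1.888; 1 − a(z₀+z₁) = 1 − (0.064)(-1.888) = 1.1208; argument = -0.243 + (-1.888)/1.1208 = -1.9275 → -1.93.
α₁ = Φ(-1.93) = 0.0268; rank = round(250 × 0.0268) = 7; θ*₍7₎ = 35.13.
Upper: z₀ + z₂ = 1.402; 1 − a(z₀+z₂) = 0.9103; argument = 1.2972 → 1.30; α₂ = 0.9032; rank = 226; θ*₍226₎ = 39.60.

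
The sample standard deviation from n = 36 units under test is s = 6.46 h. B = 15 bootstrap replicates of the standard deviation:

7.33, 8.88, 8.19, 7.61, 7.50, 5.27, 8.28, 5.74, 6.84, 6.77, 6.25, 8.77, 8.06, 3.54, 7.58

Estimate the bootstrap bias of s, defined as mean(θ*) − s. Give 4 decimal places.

bias = +0.6473

mean(θ*) = (7.33 + 8.88 + 8.19 + 7.61 + 7.50 + 5.27 + 8.28 + 5.74 + 6.84 + 6.77 + 6.25 + 8.77 + 8.06 + 3.54 + 7.58) / 15 = 7.10733
bias = 7.10733 − 6.46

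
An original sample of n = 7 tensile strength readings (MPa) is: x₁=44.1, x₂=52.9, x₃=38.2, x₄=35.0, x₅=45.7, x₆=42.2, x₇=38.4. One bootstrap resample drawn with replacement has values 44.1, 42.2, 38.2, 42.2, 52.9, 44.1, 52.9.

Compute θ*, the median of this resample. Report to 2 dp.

θ* = 44.10

Sorted: 38.2, 42.2, 42.2, 44.1, 44.1, 52.9, 52.9
Median = middle value = 44.10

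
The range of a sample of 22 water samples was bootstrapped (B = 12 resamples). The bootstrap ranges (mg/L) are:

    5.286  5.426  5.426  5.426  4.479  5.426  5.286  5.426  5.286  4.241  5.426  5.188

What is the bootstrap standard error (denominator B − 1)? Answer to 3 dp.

SE* = 0.401

Bootstrap SE is the standard deviation of the 12 replicate ranges.
Mean of replicates: (5.286 + 5.426 + 5.426 + 5.426 + 4.479 + 5.426 + 5.286 + 5.426 + 5.286 + 4.241 + 5.426 + 5.188) / 12 = 62.3220 / 12 = 5.1935
Sum of squared deviations: (+0.0925)² + (+0.2325)² + (+0.2325)² + (+0.2325)² + (−0.7145)² + (+0.2325)² + (+0.0925)² + (+0.2325)² + (+0.0925)² + (−0.9525)² + (+0.2325)² + (−0.0055)² = 1.7678
Variance = 1.7678 / 11 = 0.1607
SE* = √0.1607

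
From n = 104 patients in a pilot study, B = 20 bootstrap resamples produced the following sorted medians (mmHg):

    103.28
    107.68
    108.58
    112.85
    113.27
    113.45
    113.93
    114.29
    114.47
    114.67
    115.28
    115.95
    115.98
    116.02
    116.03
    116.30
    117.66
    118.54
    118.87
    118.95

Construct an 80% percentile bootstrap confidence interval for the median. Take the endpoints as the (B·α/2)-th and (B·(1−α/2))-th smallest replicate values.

(107.68, 118.54)

α = 0.20; lower rank = 20 × 0.100 = 2; upper rank = 20 × 0.900 = 18.
The 2nd smallest replicate is 107.68; the 18th is 118.54.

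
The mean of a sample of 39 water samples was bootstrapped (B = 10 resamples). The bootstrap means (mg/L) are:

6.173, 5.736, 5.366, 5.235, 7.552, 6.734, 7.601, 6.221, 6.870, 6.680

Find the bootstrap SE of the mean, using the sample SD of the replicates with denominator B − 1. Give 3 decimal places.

SE* = 0.825

Bootstrap SE is the standard deviation of the 10 replicate means.
Mean of replicates: (6.173 + 5.736 + 5.366 + 5.235 + 7.552 + 6.734 + 7.601 + 6.221 + 6.870 + 6.680) / 10 = 64.1680 / 10 = 6.4168
Sum of squared deviations: (−0.2438)² + (−0.6808)² + (−1.0508)² + (−1.1818)² + (+1.1352)² + (+0.3172)² + (+1.1842)² + (−0.1958)² + (+0.4532)² + (+0.2632)² = 6.1284
Variance = 6.1284 / 9 = 0.6809
SE* = √0.6809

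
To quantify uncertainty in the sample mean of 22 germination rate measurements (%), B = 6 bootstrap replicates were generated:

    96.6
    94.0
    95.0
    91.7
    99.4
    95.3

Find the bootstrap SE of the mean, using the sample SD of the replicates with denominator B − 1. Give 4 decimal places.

Bootstrap SE is the standard deviation of the 6 replicate means.
Mean of replicates: (96.6 + 94.0 + 95.0 + 91.7 + 99.4 + 95.3) / 6 = 572.00000 / 6 = 95.33333
Sum of squared deviations: (+1.26667)² + (−1.33333)² + (−0.33333)² + (−3.63333)² + (+4.06667)² + (−0.03333)² = 33.23333
Variance = 33.23333 / 5 = 6.64667
SE* = √6.64667

SE* = 2.5781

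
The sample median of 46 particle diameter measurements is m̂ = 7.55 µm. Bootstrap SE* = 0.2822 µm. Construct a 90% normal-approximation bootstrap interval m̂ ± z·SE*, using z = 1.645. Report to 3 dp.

Margin = 1.645 × 0.2822 = 0.4642
Interval: 7.55 ± 0.4642

(7.086, 8.014)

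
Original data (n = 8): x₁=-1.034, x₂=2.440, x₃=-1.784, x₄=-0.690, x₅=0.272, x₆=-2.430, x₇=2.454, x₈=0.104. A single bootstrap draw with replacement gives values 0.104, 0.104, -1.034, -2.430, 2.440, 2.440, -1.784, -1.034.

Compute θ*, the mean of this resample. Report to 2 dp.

θ* = -0.15

Mean = (0.104 + 0.104 + (-1.034) + (-2.430) + 2.440 + 2.440 + (-1.784) + (-1.034)) / 8 = -1.1940 / 8 = -0.15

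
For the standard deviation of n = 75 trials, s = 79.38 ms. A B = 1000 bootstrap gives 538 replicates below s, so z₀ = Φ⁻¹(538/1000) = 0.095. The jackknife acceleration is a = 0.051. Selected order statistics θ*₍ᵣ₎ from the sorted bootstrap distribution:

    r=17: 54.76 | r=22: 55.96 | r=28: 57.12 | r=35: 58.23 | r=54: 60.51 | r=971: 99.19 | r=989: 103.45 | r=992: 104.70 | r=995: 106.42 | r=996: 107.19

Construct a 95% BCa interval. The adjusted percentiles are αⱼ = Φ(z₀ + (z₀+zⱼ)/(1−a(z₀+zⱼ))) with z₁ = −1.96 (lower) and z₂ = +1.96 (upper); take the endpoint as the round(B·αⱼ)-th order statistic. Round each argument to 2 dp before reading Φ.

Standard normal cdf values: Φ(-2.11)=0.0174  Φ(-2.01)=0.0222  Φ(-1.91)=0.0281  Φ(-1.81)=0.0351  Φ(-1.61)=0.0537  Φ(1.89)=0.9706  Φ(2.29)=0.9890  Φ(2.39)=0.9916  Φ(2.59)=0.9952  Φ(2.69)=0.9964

Lower: z₀ + z₁ = 0.095 + (-1.960) = -1.865; 1 − a(z₀+z₁) = 1 − (0.051)(-1.865) = 1.0951; argument = 0.095 + (-1.865)/1.0951 = -1.6080 → -1.61.
α₁ = Φ(-1.61) = 0.0537; rank = round(1000 × 0.0537) = 54; θ*₍54₎ = 60.51.
Upper: z₀ + z₂ = 2.055; 1 − a(z₀+z₂) = 0.8952; argument = 2.3906 → 2.39; α₂ = 0.9916; rank = 992; θ*₍992₎ = 104.70.

(60.51, 104.70)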